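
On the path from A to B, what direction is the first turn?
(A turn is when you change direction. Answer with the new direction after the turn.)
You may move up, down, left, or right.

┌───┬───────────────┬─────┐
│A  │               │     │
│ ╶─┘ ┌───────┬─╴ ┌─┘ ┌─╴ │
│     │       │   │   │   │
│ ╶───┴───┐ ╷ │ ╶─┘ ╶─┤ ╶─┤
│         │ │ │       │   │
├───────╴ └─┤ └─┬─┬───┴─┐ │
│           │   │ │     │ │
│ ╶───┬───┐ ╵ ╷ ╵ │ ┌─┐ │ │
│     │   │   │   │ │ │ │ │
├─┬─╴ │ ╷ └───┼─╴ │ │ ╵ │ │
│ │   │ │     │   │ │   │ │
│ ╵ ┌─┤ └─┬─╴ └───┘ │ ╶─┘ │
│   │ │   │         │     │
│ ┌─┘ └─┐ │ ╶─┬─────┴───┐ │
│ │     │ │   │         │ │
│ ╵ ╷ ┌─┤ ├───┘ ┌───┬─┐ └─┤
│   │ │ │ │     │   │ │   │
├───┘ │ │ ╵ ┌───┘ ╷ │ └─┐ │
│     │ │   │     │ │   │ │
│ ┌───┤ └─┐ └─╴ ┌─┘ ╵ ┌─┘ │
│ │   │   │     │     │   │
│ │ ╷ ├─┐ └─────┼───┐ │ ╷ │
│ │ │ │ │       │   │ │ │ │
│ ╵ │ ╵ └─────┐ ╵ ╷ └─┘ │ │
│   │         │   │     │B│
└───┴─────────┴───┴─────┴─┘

Directions: down, right, right, up, right, right, right, right, right, right, down, left, down, right, right, up, right, up, right, right, down, left, down, right, down, down, down, down, left, left, up, right, up, up, left, left, down, down, down, left, left, left, up, left, left, up, left, down, down, right, down, down, down, right, up, right, right, up, right, right, right, right, down, right, down, down, down, down
First turn direction: right

Solution:

┌───┬───────────────┬─────┐
│A  │↱ → → → → → ↓  │↱ → ↓│
│ ╶─┘ ┌───────┬─╴ ┌─┘ ┌─╴ │
│↳ → ↑│       │↓ ↲│↱ ↑│↓ ↲│
│ ╶───┴───┐ ╷ │ ╶─┘ ╶─┤ ╶─┤
│         │ │ │↳ → ↑  │↳ ↓│
├───────╴ └─┤ └─┬─┬───┴─┐ │
│           │   │ │↓ ← ↰│↓│
│ ╶───┬───┐ ╵ ╷ ╵ │ ┌─┐ │ │
│     │↓ ↰│   │   │↓│ │↑│↓│
├─┬─╴ │ ╷ └───┼─╴ │ │ ╵ │ │
│ │   │↓│↑ ← ↰│   │↓│↱ ↑│↓│
│ ╵ ┌─┤ └─┬─╴ └───┘ │ ╶─┘ │
│   │ │↳ ↓│  ↑ ← ← ↲│↑ ← ↲│
│ ┌─┘ └─┐ │ ╶─┬─────┴───┐ │
│ │     │↓│   │↱ → → → ↓│ │
│ ╵ ╷ ┌─┤ ├───┘ ┌───┬─┐ └─┤
│   │ │ │↓│↱ → ↑│   │ │↳ ↓│
├───┘ │ │ ╵ ┌───┘ ╷ │ └─┐ │
│     │ │↳ ↑│     │ │   │↓│
│ ┌───┤ └─┐ └─╴ ┌─┘ ╵ ┌─┘ │
│ │   │   │     │     │  ↓│
│ │ ╷ ├─┐ └─────┼───┐ │ ╷ │
│ │ │ │ │       │   │ │ │↓│
│ ╵ │ ╵ └─────┐ ╵ ╷ └─┘ │ │
│   │         │   │     │B│
└───┴─────────┴───┴─────┴─┘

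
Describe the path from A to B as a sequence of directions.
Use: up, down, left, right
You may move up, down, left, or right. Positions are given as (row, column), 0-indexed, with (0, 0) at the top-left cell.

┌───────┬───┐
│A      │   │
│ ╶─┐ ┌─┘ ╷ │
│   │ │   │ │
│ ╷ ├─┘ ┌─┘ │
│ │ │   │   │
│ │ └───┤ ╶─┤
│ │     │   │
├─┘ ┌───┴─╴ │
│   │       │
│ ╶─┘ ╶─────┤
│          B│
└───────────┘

Finding the path and converting it to directions:
Path through cells: (0,0) → (1,0) → (1,1) → (2,1) → (3,1) → (4,1) → (4,0) → (5,0) → (5,1) → (5,2) → (5,3) → (5,4) → (5,5)
Directions: down, right, down, down, down, left, down, right, right, right, right, right

Solution:

┌───────┬───┐
│A      │   │
│ ╶─┐ ┌─┘ ╷ │
│↳ ↓│ │   │ │
│ ╷ ├─┘ ┌─┘ │
│ │↓│   │   │
│ │ └───┤ ╶─┤
│ │↓    │   │
├─┘ ┌───┴─╴ │
│↓ ↲│       │
│ ╶─┘ ╶─────┤
│↳ → → → → B│
└───────────┘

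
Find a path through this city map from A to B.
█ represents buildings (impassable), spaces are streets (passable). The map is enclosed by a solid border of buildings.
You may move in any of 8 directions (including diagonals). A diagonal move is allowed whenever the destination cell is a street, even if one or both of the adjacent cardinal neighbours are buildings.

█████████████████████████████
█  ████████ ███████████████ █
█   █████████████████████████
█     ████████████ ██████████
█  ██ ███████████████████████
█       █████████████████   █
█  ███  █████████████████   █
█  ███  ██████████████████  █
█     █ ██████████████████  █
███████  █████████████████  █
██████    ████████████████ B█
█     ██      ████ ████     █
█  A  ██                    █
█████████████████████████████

Finding the shortest path from A to B:
Movement: 8-directional
Path length: 24 steps
Directions: right → up-right → up-right → right → right → right → down-right → right → right → right → down-right → right → right → right → right → right → right → right → right → right → right → right → up-right → up-right

Solution:

█████████████████████████████
█  ████████ ███████████████ █
█   █████████████████████████
█     ████████████ ██████████
█  ██ ███████████████████████
█       █████████████████   █
█  ███  █████████████████   █
█  ███  ██████████████████  █
█     █ ██████████████████  █
███████  █████████████████  █
██████→→→↘████████████████ B█
█    ↗██  →→→↘████ ████   ↗ █
█  A↗ ██      →→→→→→→→→→→↗  █
█████████████████████████████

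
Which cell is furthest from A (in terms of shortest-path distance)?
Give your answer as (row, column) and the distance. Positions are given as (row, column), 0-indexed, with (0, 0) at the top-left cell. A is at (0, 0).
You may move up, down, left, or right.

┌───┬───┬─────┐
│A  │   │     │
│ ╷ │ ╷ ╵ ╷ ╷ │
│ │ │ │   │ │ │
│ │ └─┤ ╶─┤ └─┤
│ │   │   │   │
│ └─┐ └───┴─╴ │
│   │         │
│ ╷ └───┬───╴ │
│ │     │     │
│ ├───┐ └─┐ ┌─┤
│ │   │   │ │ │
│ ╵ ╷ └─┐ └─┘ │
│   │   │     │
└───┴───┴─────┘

Computing BFS distances from A to all cells:
Furthest cell: (1, 2)
Distance: 19 steps

Path from A to the furthest cell:

┌───┬───┬─────┐
│A ↓│↓ ↰│↓ ↰  │
│ ╷ │ ╷ ╵ ╷ ╷ │
│ │↓│B│↑ ↲│↑│ │
│ │ └─┤ ╶─┤ └─┤
│ │↳ ↓│   │↑ ↰│
│ └─┐ └───┴─╴ │
│   │↳ → → → ↑│
│ ╷ └───┬───╴ │
│ │     │     │
│ ├───┐ └─┐ ┌─┤
│ │   │   │ │ │
│ ╵ ╷ └─┐ └─┘ │
│   │   │     │
└───┴───┴─────┘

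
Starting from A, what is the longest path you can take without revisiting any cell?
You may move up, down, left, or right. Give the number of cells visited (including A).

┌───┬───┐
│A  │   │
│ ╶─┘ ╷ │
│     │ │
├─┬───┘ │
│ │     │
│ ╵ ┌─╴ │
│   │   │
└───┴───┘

Finding longest simple path using DFS:
Start: (0, 0)
Longest path visits 13 cells
Path: A → down → right → right → up → right → down → down → left → left → down → left → up

Solution:

┌───┬───┐
│A  │↱ ↓│
│ ╶─┘ ╷ │
│↳ → ↑│↓│
├─┬───┘ │
│B│↓ ← ↲│
│ ╵ ┌─╴ │
│↑ ↲│   │
└───┴───┘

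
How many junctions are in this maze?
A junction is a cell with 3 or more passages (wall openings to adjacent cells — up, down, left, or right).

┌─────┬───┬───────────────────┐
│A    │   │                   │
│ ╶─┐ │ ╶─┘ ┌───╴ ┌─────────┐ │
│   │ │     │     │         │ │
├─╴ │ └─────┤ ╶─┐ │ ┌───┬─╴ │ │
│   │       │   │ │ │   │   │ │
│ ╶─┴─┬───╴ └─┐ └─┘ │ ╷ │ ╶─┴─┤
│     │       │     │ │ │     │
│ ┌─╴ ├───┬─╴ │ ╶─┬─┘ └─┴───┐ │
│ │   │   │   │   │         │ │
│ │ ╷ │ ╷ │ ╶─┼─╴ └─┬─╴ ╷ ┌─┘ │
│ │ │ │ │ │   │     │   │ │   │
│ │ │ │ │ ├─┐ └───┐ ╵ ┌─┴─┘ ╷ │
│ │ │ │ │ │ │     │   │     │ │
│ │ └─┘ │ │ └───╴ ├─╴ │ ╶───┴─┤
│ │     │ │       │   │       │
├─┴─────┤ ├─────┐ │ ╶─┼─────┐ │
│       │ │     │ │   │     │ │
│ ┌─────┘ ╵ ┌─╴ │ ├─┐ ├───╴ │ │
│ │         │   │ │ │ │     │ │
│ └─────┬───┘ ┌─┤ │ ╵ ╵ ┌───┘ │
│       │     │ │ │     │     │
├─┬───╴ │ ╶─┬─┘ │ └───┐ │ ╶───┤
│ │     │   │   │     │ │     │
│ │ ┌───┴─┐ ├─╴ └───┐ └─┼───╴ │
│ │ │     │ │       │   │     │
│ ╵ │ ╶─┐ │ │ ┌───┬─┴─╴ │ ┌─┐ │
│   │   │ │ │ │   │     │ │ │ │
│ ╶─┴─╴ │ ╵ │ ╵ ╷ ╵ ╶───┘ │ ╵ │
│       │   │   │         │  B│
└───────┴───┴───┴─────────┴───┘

Checking each cell for number of passages:

Junctions found (3+ passages):
  (0, 8): 3 passages
  (1, 8): 3 passages
  (3, 0): 3 passages
  (3, 5): 3 passages
  (3, 7): 3 passages
  (4, 2): 3 passages
  (4, 10): 3 passages
  (4, 11): 3 passages
  (4, 12): 3 passages
  (5, 8): 3 passages
  (5, 14): 3 passages
  (6, 10): 3 passages
  (7, 8): 3 passages
  (9, 4): 3 passages
  (10, 10): 3 passages
  (10, 11): 3 passages
  (11, 7): 3 passages
  (12, 7): 3 passages
  (12, 14): 3 passages
  (13, 0): 3 passages
  (14, 9): 3 passages
Total junctions: 21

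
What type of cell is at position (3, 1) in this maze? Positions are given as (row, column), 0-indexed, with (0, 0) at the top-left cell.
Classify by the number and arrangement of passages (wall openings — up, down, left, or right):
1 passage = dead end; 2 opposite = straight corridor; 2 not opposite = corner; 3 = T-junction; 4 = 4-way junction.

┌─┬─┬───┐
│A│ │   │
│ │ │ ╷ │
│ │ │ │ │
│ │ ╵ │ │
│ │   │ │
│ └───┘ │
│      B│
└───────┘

Checking cell at (3, 1):
Number of passages: 2
Cell type: straight corridor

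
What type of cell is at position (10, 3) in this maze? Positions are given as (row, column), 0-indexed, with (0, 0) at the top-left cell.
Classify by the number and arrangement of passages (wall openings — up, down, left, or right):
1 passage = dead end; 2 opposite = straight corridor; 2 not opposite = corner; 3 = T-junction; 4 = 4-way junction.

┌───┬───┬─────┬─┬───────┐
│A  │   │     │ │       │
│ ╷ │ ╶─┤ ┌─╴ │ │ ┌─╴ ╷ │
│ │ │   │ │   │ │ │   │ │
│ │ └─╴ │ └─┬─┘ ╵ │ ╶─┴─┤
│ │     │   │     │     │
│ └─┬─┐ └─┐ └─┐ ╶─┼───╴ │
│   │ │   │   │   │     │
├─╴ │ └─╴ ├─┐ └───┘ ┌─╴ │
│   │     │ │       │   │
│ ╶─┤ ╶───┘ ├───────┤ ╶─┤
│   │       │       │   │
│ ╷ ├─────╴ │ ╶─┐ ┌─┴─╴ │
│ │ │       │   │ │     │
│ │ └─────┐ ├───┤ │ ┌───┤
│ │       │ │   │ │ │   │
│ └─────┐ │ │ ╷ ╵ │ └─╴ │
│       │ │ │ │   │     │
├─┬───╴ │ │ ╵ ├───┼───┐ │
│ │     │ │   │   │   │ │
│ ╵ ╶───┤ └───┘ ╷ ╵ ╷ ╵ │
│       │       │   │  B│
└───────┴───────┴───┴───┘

Checking cell at (10, 3):
Number of passages: 1
Cell type: dead end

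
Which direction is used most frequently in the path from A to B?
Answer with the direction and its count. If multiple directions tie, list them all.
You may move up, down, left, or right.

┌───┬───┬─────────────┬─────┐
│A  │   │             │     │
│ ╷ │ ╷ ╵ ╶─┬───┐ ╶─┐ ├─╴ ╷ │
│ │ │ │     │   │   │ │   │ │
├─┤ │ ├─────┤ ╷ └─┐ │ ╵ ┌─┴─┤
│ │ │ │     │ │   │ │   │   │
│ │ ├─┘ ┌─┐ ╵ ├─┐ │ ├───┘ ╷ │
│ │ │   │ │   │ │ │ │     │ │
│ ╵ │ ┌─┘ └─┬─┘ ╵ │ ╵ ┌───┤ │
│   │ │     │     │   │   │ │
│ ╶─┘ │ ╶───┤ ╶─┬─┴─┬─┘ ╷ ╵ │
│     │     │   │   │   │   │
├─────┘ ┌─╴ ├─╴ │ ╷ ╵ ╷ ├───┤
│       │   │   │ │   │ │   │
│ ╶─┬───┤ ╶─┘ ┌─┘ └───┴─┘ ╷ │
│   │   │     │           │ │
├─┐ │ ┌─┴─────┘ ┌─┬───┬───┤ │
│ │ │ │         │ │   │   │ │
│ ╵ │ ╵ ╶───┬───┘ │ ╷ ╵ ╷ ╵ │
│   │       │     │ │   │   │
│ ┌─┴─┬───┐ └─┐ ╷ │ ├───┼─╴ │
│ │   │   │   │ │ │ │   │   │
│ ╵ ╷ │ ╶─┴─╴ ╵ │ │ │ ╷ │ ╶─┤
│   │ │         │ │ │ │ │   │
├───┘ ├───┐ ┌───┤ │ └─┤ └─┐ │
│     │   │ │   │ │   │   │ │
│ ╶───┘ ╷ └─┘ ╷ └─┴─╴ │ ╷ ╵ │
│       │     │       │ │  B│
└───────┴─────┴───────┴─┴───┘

Directions: right, down, down, down, down, left, down, right, right, up, up, right, up, right, right, down, right, up, up, right, down, right, down, down, left, left, down, right, down, left, down, left, left, up, right, up, left, left, down, left, left, left, down, right, down, down, left, down, down, right, up, right, down, down, left, left, down, right, right, right, up, right, down, right, right, up, right, down, right, right, right, up, left, up, up, up, up, right, down, right, up, right, down, right, down, left, down, right, down, down
Counts: {'right': 29, 'down': 29, 'left': 16, 'up': 16}
Most common: down and right (tied at 29 times each)

Solution:

┌───┬───┬─────────────┬─────┐
│A ↓│   │             │     │
│ ╷ │ ╷ ╵ ╶─┬───┐ ╶─┐ ├─╴ ╷ │
│ │↓│ │     │↱ ↓│   │ │   │ │
├─┤ │ ├─────┤ ╷ └─┐ │ ╵ ┌─┴─┤
│ │↓│ │↱ → ↓│↑│↳ ↓│ │   │   │
│ │ ├─┘ ┌─┐ ╵ ├─┐ │ ├───┘ ╷ │
│ │↓│↱ ↑│ │↳ ↑│ │↓│ │     │ │
│ ╵ │ ┌─┘ └─┬─┘ ╵ │ ╵ ┌───┤ │
│↓ ↲│↑│     │↓ ← ↲│   │   │ │
│ ╶─┘ │ ╶───┤ ╶─┬─┴─┬─┘ ╷ ╵ │
│↳ → ↑│↓ ← ↰│↳ ↓│   │   │   │
├─────┘ ┌─╴ ├─╴ │ ╷ ╵ ╷ ├───┤
│↓ ← ← ↲│↱ ↑│↓ ↲│ │   │ │   │
│ ╶─┬───┤ ╶─┘ ┌─┘ └───┴─┘ ╷ │
│↳ ↓│   │↑ ← ↲│           │ │
├─┐ │ ┌─┴─────┘ ┌─┬───┬───┤ │
│ │↓│ │         │ │↱ ↓│↱ ↓│ │
│ ╵ │ ╵ ╶───┬───┘ │ ╷ ╵ ╷ ╵ │
│↓ ↲│       │     │↑│↳ ↑│↳ ↓│
│ ┌─┴─┬───┐ └─┐ ╷ │ ├───┼─╴ │
│↓│↱ ↓│   │   │ │ │↑│   │↓ ↲│
│ ╵ ╷ │ ╶─┴─╴ ╵ │ │ │ ╷ │ ╶─┤
│↳ ↑│↓│         │ │↑│ │ │↳ ↓│
├───┘ ├───┐ ┌───┤ │ └─┤ └─┐ │
│↓ ← ↲│↱ ↓│ │↱ ↓│ │↑ ↰│   │↓│
│ ╶───┘ ╷ └─┘ ╷ └─┴─╴ │ ╷ ╵ │
│↳ → → ↑│↳ → ↑│↳ → → ↑│ │  B│
└───────┴─────┴───────┴─┴───┘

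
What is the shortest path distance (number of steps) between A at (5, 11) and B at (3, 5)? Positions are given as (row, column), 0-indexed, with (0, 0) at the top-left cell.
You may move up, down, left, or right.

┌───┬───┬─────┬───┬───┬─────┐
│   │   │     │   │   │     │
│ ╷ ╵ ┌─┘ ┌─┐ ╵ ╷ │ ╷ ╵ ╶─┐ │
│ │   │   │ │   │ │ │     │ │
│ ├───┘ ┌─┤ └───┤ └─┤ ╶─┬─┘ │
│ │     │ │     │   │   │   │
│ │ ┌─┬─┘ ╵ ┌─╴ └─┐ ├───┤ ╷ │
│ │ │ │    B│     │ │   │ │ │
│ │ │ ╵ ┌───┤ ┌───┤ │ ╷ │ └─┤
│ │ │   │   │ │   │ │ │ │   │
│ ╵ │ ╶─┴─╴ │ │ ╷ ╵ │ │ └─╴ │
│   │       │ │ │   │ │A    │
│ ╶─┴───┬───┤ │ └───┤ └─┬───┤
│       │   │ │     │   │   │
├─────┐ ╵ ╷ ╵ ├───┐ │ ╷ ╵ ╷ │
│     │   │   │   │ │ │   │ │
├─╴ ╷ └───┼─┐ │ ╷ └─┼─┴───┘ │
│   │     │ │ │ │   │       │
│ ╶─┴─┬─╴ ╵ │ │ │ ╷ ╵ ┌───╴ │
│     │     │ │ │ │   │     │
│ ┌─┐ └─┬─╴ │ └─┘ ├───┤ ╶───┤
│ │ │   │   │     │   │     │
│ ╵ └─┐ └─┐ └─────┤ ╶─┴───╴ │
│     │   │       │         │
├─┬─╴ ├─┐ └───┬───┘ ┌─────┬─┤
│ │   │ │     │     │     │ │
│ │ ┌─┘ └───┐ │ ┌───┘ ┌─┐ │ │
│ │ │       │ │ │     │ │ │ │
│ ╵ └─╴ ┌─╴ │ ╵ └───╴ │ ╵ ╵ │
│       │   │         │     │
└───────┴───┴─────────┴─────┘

Finding path from (5, 11) to (3, 5):
Path: (5,11) → (4,11) → (3,11) → (3,10) → (4,10) → (5,10) → (6,10) → (6,11) → (7,11) → (7,12) → (6,12) → (6,13) → (7,13) → (8,13) → (8,12) → (8,11) → (8,10) → (9,10) → (9,9) → (8,9) → (8,8) → (9,8) → (10,8) → (10,7) → (10,6) → (9,6) → (8,6) → (7,6) → (6,6) → (5,6) → (4,6) → (3,6) → (3,7) → (2,7) → (2,6) → (2,5) → (3,5)
Distance: 36 steps

Solution:

┌───┬───┬─────┬───┬───┬─────┐
│   │   │     │   │   │     │
│ ╷ ╵ ┌─┘ ┌─┐ ╵ ╷ │ ╷ ╵ ╶─┐ │
│ │   │   │ │   │ │ │     │ │
│ ├───┘ ┌─┤ └───┤ └─┤ ╶─┬─┘ │
│ │     │ │↓ ← ↰│   │   │   │
│ │ ┌─┬─┘ ╵ ┌─╴ └─┐ ├───┤ ╷ │
│ │ │ │    B│↱ ↑  │ │↓ ↰│ │ │
│ │ │ ╵ ┌───┤ ┌───┤ │ ╷ │ └─┤
│ │ │   │   │↑│   │ │↓│↑│   │
│ ╵ │ ╶─┴─╴ │ │ ╷ ╵ │ │ └─╴ │
│   │       │↑│ │   │↓│A    │
│ ╶─┴───┬───┤ │ └───┤ └─┬───┤
│       │   │↑│     │↳ ↓│↱ ↓│
├─────┐ ╵ ╷ ╵ ├───┐ │ ╷ ╵ ╷ │
│     │   │  ↑│   │ │ │↳ ↑│↓│
├─╴ ╷ └───┼─┐ │ ╷ └─┼─┴───┘ │
│   │     │ │↑│ │↓ ↰│↓ ← ← ↲│
│ ╶─┴─┬─╴ ╵ │ │ │ ╷ ╵ ┌───╴ │
│     │     │↑│ │↓│↑ ↲│     │
│ ┌─┐ └─┬─╴ │ └─┘ ├───┤ ╶───┤
│ │ │   │   │↑ ← ↲│   │     │
│ ╵ └─┐ └─┐ └─────┤ ╶─┴───╴ │
│     │   │       │         │
├─┬─╴ ├─┐ └───┬───┘ ┌─────┬─┤
│ │   │ │     │     │     │ │
│ │ ┌─┘ └───┐ │ ┌───┘ ┌─┐ │ │
│ │ │       │ │ │     │ │ │ │
│ ╵ └─╴ ┌─╴ │ ╵ └───╴ │ ╵ ╵ │
│       │   │         │     │
└───────┴───┴─────────┴─────┘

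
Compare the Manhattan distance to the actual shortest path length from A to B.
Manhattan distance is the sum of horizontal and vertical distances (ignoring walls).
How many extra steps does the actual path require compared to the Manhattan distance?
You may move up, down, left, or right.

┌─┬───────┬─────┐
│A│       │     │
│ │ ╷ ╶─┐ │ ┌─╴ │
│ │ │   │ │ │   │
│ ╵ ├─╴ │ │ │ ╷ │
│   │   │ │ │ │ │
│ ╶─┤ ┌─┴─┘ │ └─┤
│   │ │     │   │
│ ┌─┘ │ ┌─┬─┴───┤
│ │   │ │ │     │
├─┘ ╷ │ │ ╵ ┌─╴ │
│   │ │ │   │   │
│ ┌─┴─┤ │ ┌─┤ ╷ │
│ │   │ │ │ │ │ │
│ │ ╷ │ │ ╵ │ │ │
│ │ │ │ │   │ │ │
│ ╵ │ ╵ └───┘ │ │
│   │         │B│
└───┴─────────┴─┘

Manhattan distance: |8 - 0| + |7 - 0| = 15
Actual path length: 35
Extra steps: 35 - 15 = 20

Solution:

┌─┬───────┬─────┐
│A│↱ ↓    │     │
│ │ ╷ ╶─┐ │ ┌─╴ │
│↓│↑│↳ ↓│ │ │   │
│ ╵ ├─╴ │ │ │ ╷ │
│↳ ↑│↓ ↲│ │ │ │ │
│ ╶─┤ ┌─┴─┘ │ └─┤
│   │↓│     │   │
│ ┌─┘ │ ┌─┬─┴───┤
│ │↓ ↲│ │ │     │
├─┘ ╷ │ │ ╵ ┌─╴ │
│↓ ↲│ │ │   │↱ ↓│
│ ┌─┴─┤ │ ┌─┤ ╷ │
│↓│↱ ↓│ │ │ │↑│↓│
│ │ ╷ │ │ ╵ │ │ │
│↓│↑│↓│ │   │↑│↓│
│ ╵ │ ╵ └───┘ │ │
│↳ ↑│↳ → → → ↑│B│
└───┴─────────┴─┘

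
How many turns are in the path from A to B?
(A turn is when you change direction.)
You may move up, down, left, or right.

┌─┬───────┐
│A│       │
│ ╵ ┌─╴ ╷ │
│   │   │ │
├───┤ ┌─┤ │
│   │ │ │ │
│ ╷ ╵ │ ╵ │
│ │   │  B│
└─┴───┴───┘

Directions: down, right, up, right, right, right, down, down, down
Number of turns: 4

Solution:

┌─┬───────┐
│A│↱ → → ↓│
│ ╵ ┌─╴ ╷ │
│↳ ↑│   │↓│
├───┤ ┌─┤ │
│   │ │ │↓│
│ ╷ ╵ │ ╵ │
│ │   │  B│
└─┴───┴───┘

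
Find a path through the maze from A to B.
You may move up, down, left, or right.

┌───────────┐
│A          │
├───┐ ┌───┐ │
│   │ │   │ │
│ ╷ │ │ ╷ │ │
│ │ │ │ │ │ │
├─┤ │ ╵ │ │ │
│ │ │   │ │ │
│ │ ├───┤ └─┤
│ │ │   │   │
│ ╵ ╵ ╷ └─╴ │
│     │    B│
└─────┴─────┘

Finding the shortest path through the maze:
Path length: 14 steps
Directions: right → right → down → down → down → right → up → up → right → down → down → down → right → down

Solution:

┌───────────┐
│A → ↓      │
├───┐ ┌───┐ │
│   │↓│↱ ↓│ │
│ ╷ │ │ ╷ │ │
│ │ │↓│↑│↓│ │
├─┤ │ ╵ │ │ │
│ │ │↳ ↑│↓│ │
│ │ ├───┤ └─┤
│ │ │   │↳ ↓│
│ ╵ ╵ ╷ └─╴ │
│     │    B│
└─────┴─────┘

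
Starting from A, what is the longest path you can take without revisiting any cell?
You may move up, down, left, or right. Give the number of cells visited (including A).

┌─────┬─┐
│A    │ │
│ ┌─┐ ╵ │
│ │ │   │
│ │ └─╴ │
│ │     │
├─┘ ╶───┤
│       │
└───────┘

Finding longest simple path using DFS:
Start: (0, 0)
Longest path visits 11 cells
Path: A → right → right → down → right → down → left → left → down → right → right

Solution:

┌─────┬─┐
│A → ↓│ │
│ ┌─┐ ╵ │
│ │ │↳ ↓│
│ │ └─╴ │
│ │↓ ← ↲│
├─┘ ╶───┤
│  ↳ → B│
└───────┘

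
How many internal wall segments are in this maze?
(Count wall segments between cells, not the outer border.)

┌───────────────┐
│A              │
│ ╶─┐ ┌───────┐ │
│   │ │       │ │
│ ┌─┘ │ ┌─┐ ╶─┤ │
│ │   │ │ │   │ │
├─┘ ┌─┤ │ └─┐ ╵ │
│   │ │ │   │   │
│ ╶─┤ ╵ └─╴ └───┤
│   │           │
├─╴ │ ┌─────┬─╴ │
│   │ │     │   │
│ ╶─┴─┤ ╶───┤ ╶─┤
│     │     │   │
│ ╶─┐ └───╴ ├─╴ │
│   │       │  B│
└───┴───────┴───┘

Counting internal wall segments:
Total internal walls: 49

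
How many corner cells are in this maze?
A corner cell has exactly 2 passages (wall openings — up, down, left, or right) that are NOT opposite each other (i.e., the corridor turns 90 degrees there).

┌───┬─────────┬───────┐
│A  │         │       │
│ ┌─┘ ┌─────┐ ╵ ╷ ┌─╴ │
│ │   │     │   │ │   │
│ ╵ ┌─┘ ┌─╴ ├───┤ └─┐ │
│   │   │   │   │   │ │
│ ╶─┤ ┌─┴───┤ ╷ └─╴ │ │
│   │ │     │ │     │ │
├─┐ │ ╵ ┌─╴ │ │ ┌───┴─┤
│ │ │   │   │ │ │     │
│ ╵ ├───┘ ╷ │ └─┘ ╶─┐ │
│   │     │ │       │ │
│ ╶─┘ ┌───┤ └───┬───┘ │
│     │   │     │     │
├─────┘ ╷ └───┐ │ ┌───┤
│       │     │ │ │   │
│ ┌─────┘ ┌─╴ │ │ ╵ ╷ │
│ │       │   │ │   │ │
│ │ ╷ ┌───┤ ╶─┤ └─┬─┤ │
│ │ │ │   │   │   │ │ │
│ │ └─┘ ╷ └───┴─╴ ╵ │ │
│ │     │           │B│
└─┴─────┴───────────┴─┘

Counting corner cells (2 non-opposite passages):
Total corners: 61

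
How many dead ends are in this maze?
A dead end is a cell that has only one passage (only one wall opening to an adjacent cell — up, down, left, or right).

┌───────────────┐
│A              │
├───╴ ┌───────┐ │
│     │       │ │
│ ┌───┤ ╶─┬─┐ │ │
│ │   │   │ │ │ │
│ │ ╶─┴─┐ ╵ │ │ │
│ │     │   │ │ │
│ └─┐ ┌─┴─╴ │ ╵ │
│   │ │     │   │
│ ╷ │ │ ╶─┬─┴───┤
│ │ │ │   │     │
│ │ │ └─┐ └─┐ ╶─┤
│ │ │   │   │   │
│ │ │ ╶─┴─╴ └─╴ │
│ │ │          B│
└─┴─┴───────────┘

Checking each cell for number of passages:

Dead ends found at positions:
  (0, 0)
  (2, 2)
  (2, 5)
  (3, 3)
  (5, 5)
  (5, 7)
  (6, 3)
  (7, 0)
  (7, 1)
Total dead ends: 9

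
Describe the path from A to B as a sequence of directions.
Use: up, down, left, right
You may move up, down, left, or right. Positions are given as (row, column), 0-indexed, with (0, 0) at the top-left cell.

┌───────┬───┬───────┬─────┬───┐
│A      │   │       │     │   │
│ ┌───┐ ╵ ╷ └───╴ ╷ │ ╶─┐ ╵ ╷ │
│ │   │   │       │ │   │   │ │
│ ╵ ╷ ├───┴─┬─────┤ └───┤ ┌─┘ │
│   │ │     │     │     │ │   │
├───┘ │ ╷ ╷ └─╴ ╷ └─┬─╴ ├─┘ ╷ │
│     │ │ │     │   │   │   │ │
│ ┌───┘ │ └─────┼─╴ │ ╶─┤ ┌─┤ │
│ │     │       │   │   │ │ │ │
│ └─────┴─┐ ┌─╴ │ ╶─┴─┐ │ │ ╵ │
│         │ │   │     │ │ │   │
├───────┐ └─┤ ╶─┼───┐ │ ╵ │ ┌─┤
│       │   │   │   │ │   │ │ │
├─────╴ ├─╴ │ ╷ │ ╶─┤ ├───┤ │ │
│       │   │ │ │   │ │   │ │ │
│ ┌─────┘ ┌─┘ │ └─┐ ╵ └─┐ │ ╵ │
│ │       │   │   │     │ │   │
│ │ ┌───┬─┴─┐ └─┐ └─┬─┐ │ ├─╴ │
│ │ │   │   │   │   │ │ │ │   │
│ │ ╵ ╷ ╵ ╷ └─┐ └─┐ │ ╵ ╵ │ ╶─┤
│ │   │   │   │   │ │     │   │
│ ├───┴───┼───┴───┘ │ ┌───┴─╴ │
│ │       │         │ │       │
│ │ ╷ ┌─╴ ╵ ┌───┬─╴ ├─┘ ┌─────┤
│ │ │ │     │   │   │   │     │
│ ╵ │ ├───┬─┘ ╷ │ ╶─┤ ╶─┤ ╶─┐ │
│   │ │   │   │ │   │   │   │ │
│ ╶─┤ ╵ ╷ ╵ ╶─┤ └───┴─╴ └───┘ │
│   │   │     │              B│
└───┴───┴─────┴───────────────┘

Finding the path and converting it to directions:
Path through cells: (0,0) → (0,1) → (0,2) → (0,3) → (1,3) → (1,4) → (0,4) → (0,5) → (1,5) → (1,6) → (1,7) → (1,8) → (0,8) → (0,9) → (1,9) → (2,9) → (2,10) → (2,11) → (3,11) → (3,10) → (4,10) → (4,11) → (5,11) → (6,11) → (6,12) → (5,12) → (4,12) → (3,12) → (3,13) → (2,13) → (2,14) → (3,14) → (4,14) → (5,14) → (5,13) → (6,13) → (7,13) → (8,13) → (8,14) → (9,14) → (9,13) → (10,13) → (10,14) → (11,14) → (11,13) → (11,12) → (11,11) → (12,11) → (12,10) → (13,10) → (13,11) → (14,11) → (14,12) → (14,13) → (14,14)
Directions: right, right, right, down, right, up, right, down, right, right, right, up, right, down, down, right, right, down, left, down, right, down, down, right, up, up, up, right, up, right, down, down, down, left, down, down, down, right, down, left, down, right, down, left, left, left, down, left, down, right, down, right, right, right

Solution:

┌───────┬───┬───────┬─────┬───┐
│A → → ↓│↱ ↓│    ↱ ↓│     │   │
│ ┌───┐ ╵ ╷ └───╴ ╷ │ ╶─┐ ╵ ╷ │
│ │   │↳ ↑│↳ → → ↑│↓│   │   │ │
│ ╵ ╷ ├───┴─┬─────┤ └───┤ ┌─┘ │
│   │ │     │     │↳ → ↓│ │↱ ↓│
├───┘ │ ╷ ╷ └─╴ ╷ └─┬─╴ ├─┘ ╷ │
│     │ │ │     │   │↓ ↲│↱ ↑│↓│
│ ┌───┘ │ └─────┼─╴ │ ╶─┤ ┌─┤ │
│ │     │       │   │↳ ↓│↑│ │↓│
│ └─────┴─┐ ┌─╴ │ ╶─┴─┐ │ │ ╵ │
│         │ │   │     │↓│↑│↓ ↲│
├───────┐ └─┤ ╶─┼───┐ │ ╵ │ ┌─┤
│       │   │   │   │ │↳ ↑│↓│ │
├─────╴ ├─╴ │ ╷ │ ╶─┤ ├───┤ │ │
│       │   │ │ │   │ │   │↓│ │
│ ┌─────┘ ┌─┘ │ └─┐ ╵ └─┐ │ ╵ │
│ │       │   │   │     │ │↳ ↓│
│ │ ┌───┬─┴─┐ └─┐ └─┬─┐ │ ├─╴ │
│ │ │   │   │   │   │ │ │ │↓ ↲│
│ │ ╵ ╷ ╵ ╷ └─┐ └─┐ │ ╵ ╵ │ ╶─┤
│ │   │   │   │   │ │     │↳ ↓│
│ ├───┴───┼───┴───┘ │ ┌───┴─╴ │
│ │       │         │ │↓ ← ← ↲│
│ │ ╷ ┌─╴ ╵ ┌───┬─╴ ├─┘ ┌─────┤
│ │ │ │     │   │   │↓ ↲│     │
│ ╵ │ ├───┬─┘ ╷ │ ╶─┤ ╶─┤ ╶─┐ │
│   │ │   │   │ │   │↳ ↓│   │ │
│ ╶─┤ ╵ ╷ ╵ ╶─┤ └───┴─╴ └───┘ │
│   │   │     │        ↳ → → B│
└───┴───┴─────┴───────────────┘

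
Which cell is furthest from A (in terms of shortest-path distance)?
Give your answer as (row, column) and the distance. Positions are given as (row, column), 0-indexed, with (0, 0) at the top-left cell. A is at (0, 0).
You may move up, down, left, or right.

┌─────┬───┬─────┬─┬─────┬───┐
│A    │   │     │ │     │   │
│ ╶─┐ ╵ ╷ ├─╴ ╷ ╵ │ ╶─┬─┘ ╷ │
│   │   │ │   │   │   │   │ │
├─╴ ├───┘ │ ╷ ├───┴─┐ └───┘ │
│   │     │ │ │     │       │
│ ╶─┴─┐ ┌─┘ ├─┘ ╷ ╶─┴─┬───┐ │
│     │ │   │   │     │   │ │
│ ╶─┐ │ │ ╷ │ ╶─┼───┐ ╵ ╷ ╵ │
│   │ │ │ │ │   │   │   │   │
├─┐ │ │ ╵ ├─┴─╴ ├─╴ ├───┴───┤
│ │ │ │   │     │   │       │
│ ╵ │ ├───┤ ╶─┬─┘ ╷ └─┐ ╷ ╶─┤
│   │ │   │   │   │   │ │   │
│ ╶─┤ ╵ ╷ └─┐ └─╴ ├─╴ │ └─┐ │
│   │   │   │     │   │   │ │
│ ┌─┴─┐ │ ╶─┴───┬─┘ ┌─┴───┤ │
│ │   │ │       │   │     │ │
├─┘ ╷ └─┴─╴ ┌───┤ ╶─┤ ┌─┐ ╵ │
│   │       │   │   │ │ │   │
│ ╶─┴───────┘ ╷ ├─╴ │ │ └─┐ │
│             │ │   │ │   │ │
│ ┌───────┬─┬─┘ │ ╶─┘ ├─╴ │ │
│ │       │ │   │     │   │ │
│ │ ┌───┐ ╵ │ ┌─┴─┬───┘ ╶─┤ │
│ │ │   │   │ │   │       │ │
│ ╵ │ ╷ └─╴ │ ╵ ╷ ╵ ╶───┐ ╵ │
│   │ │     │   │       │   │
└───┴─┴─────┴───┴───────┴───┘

Computing BFS distances from A to all cells:
Furthest cell: (0, 11)
Distance: 109 steps

Path from A to the furthest cell:

┌─────┬───┬─────┬─┬─────┬───┐
│A    │   │     │ │↱ → B│   │
│ ╶─┐ ╵ ╷ ├─╴ ╷ ╵ │ ╶─┬─┘ ╷ │
│↳ ↓│   │ │   │   │↑ ↰│   │ │
├─╴ ├───┘ │ ╷ ├───┴─┐ └───┘ │
│↓ ↲│     │ │ │↱ ↓  │↑ ← ← ↰│
│ ╶─┴─┐ ┌─┘ ├─┘ ╷ ╶─┴─┬───┐ │
│↳ → ↓│ │   │↱ ↑│↳ → ↓│↱ ↓│↑│
│ ╶─┐ │ │ ╷ │ ╶─┼───┐ ╵ ╷ ╵ │
│   │↓│ │ │ │↑ ↰│   │↳ ↑│↳ ↑│
├─┐ │ │ ╵ ├─┴─╴ ├─╴ ├───┴───┤
│ │ │↓│   │↱ → ↑│↓ ↰│       │
│ ╵ │ ├───┤ ╶─┬─┘ ╷ └─┐ ╷ ╶─┤
│   │↓│↱ ↓│↑ ↰│  ↓│↑ ↰│ │   │
│ ╶─┤ ╵ ╷ └─┐ └─╴ ├─╴ │ └─┐ │
│   │↳ ↑│↓  │↑ ← ↲│↱ ↑│   │ │
│ ┌─┴─┐ │ ╶─┴───┬─┘ ┌─┴───┤ │
│ │↓ ↰│ │↳ ↓    │↱ ↑│↓ ← ↰│ │
├─┘ ╷ └─┴─╴ ┌───┤ ╶─┤ ┌─┐ ╵ │
│↓ ↲│↑ ← ← ↲│↱ ↓│↑ ↰│↓│ │↑ ↰│
│ ╶─┴───────┘ ╷ ├─╴ │ │ └─┐ │
│↳ → → → → → ↑│↓│↱ ↑│↓│   │↑│
│ ┌───────┬─┬─┘ │ ╶─┘ ├─╴ │ │
│ │       │ │↓ ↲│↑ ← ↲│   │↑│
│ │ ┌───┐ ╵ │ ┌─┴─┬───┘ ╶─┤ │
│ │ │   │   │↓│↱ ↓│↱ → → ↓│↑│
│ ╵ │ ╷ └─╴ │ ╵ ╷ ╵ ╶───┐ ╵ │
│   │ │     │↳ ↑│↳ ↑    │↳ ↑│
└───┴─┴─────┴───┴───────┴───┘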